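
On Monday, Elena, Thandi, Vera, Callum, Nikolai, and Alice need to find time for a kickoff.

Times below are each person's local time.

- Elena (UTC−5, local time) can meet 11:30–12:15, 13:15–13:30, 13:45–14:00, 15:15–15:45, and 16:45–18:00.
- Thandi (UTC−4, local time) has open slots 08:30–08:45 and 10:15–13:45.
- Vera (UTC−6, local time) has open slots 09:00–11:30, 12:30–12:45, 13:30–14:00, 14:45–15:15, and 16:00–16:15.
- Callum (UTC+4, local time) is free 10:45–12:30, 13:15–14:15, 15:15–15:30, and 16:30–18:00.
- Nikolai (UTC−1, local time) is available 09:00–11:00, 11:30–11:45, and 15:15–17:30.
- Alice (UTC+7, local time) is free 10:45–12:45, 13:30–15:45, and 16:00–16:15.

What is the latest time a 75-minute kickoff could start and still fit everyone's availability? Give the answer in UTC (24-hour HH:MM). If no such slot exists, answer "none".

Elena → UTC: 16:30–17:15, 18:15–18:30, 18:45–19:00, 20:15–20:45, 21:45–23:00.
Thandi → UTC: 12:30–12:45, 14:15–17:45.
Vera → UTC: 15:00–17:30, 18:30–18:45, 19:30–20:00, 20:45–21:15, 22:00–22:15.
Callum → UTC: 06:45–08:30, 09:15–10:15, 11:15–11:30, 12:30–14:00.
Nikolai → UTC: 10:00–12:00, 12:30–12:45, 16:15–18:30.
Alice → UTC: 03:45–05:45, 06:30–08:45, 09:00–09:15.
Elena ∩ Thandi: 16:30–17:15.
Elena ∩ Thandi ∩ Vera: 16:30–17:15.
Elena ∩ Thandi ∩ Vera ∩ Callum: (none).
Elena ∩ Thandi ∩ Vera ∩ Callum ∩ Nikolai: (none).
Elena ∩ Thandi ∩ Vera ∩ Callum ∩ Nikolai ∩ Alice: (none).
Windows ≥ 75 min: (none).

none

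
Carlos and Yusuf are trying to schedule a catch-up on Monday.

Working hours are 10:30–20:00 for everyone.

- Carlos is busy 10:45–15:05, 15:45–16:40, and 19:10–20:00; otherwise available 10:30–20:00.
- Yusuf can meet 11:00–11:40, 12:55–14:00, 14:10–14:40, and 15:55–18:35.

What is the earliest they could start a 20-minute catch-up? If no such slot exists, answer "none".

16:40

Carlos free within 10:30–20:00: 10:30–10:45, 15:05–15:45, 16:40–19:10.
Carlos ∩ Yusuf: 16:40–18:35.
Windows ≥ 20 min: 16:40–18:35.
Earliest such window starts at 16:40.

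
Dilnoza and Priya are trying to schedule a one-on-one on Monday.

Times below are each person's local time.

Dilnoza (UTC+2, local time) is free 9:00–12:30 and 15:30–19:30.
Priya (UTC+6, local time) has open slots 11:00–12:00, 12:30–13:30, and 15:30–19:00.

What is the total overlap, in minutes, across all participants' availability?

Dilnoza → UTC: 07:00–10:30, 13:30–17:30.
Priya → UTC: 05:00–06:00, 06:30–07:30, 09:30–13:00.
Dilnoza ∩ Priya: 07:00–07:30, 09:30–10:30.
Total common minutes: 30 + 60 = 90.

90 minutes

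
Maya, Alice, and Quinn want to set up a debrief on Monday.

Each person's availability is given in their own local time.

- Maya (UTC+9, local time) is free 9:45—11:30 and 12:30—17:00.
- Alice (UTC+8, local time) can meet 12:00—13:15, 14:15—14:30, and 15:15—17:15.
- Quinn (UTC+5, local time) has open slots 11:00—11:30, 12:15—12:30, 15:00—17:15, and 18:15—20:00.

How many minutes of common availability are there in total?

30 minutes

Maya → UTC: 00:45–02:30, 03:30–08:00.
Alice → UTC: 04:00–05:15, 06:15–06:30, 07:15–09:15.
Quinn → UTC: 06:00–06:30, 07:15–07:30, 10:00–12:15, 13:15–15:00.
Maya ∩ Alice: 04:00–05:15, 06:15–06:30, 07:15–08:00.
Maya ∩ Alice ∩ Quinn: 06:15–06:30, 07:15–07:30.
Total common minutes: 15 + 15 = 30.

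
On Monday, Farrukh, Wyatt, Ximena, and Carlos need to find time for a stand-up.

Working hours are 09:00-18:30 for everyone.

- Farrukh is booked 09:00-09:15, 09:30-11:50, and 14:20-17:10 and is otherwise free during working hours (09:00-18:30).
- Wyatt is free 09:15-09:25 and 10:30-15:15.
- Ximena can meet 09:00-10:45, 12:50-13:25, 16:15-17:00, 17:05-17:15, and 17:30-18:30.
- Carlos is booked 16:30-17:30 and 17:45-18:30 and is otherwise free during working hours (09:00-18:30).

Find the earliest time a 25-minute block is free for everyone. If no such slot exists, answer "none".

12:50

Farrukh free within 09:00–18:30: 09:15–09:30, 11:50–14:20, 17:10–18:30.
Carlos free within 09:00–18:30: 09:00–16:30, 17:30–17:45.
Farrukh ∩ Wyatt: 09:15–09:25, 11:50–14:20.
Farrukh ∩ Wyatt ∩ Ximena: 09:15–09:25, 12:50–13:25.
Farrukh ∩ Wyatt ∩ Ximena ∩ Carlos: 09:15–09:25, 12:50–13:25.
Windows ≥ 25 min: 12:50–13:25.
Earliest such window starts at 12:50.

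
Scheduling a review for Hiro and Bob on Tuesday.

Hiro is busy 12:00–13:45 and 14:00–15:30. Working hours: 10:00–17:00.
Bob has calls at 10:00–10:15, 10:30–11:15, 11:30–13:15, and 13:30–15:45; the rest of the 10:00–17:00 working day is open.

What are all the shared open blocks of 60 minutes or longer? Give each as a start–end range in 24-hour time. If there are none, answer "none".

Hiro free within 10:00–17:00: 10:00–12:00, 13:45–14:00, 15:30–17:00.
Bob free within 10:00–17:00: 10:15–10:30, 11:15–11:30, 13:15–13:30, 15:45–17:00.
Hiro ∩ Bob: 10:15–10:30, 11:15–11:30, 15:45–17:00.
Windows ≥ 60 min: 15:45–17:00.

15:45–17:00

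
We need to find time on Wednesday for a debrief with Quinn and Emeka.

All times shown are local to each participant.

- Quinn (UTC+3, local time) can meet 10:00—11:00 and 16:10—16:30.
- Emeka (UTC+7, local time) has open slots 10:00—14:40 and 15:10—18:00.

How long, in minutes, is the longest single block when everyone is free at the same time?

Quinn → UTC: 07:00–08:00, 13:10–13:30.
Emeka → UTC: 03:00–07:40, 08:10–11:00.
Quinn ∩ Emeka: 07:00–07:40.
Single common window of 40 minutes.

40 minutes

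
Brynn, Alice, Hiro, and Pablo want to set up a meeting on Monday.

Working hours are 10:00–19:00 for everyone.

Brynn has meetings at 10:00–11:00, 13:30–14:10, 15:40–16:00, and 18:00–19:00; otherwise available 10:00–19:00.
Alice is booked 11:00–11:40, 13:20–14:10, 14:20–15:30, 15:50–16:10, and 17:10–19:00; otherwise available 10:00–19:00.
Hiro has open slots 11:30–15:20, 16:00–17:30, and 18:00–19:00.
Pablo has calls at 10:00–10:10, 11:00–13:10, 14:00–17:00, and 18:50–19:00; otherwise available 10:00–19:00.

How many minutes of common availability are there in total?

Brynn free within 10:00–19:00: 11:00–13:30, 14:10–15:40, 16:00–18:00.
Alice free within 10:00–19:00: 10:00–11:00, 11:40–13:20, 14:10–14:20, 15:30–15:50, 16:10–17:10.
Pablo free within 10:00–19:00: 10:10–11:00, 13:10–14:00, 17:00–18:50.
Brynn ∩ Alice: 11:40–13:20, 14:10–14:20, 15:30–15:40, 16:10–17:10.
Brynn ∩ Alice ∩ Hiro: 11:40–13:20, 14:10–14:20, 16:10–17:10.
Brynn ∩ Alice ∩ Hiro ∩ Pablo: 13:10–13:20, 17:00–17:10.
Total common minutes: 10 + 10 = 20.

20 minutes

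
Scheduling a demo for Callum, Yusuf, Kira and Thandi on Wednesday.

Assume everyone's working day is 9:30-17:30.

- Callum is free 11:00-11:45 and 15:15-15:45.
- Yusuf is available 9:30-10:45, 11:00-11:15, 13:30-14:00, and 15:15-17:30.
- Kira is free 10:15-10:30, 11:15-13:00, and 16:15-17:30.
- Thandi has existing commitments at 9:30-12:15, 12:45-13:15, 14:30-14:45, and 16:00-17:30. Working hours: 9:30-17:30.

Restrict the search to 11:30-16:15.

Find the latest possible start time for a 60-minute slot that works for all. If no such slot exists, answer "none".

Thandi free within 09:30–17:30: 12:15–12:45, 13:15–14:30, 14:45–16:00.
Callum ∩ Yusuf: 11:00–11:15, 15:15–15:45.
Callum ∩ Yusuf ∩ Kira: (none).
Callum ∩ Yusuf ∩ Kira ∩ Thandi: (none).
Restricted to 11:30–16:15: (none).
Windows ≥ 60 min: (none).

none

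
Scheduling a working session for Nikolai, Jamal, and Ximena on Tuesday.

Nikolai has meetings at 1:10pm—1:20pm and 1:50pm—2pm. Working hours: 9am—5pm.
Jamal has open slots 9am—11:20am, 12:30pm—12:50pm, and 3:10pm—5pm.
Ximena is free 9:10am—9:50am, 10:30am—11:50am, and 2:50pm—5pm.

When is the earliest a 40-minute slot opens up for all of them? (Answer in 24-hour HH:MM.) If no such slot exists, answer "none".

09:10

Nikolai free within 09:00–17:00: 09:00–13:10, 13:20–13:50, 14:00–17:00.
Nikolai ∩ Jamal: 09:00–11:20, 12:30–12:50, 15:10–17:00.
Nikolai ∩ Jamal ∩ Ximena: 09:10–09:50, 10:30–11:20, 15:10–17:00.
Windows ≥ 40 min: 09:10–09:50, 10:30–11:20, 15:10–17:00.
Earliest such window starts at 09:10.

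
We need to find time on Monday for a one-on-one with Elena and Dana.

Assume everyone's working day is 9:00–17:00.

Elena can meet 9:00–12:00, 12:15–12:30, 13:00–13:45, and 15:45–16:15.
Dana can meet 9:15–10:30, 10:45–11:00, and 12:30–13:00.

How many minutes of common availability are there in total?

90 minutes

Elena ∩ Dana: 09:15–10:30, 10:45–11:00.
Total common minutes: 75 + 15 = 90.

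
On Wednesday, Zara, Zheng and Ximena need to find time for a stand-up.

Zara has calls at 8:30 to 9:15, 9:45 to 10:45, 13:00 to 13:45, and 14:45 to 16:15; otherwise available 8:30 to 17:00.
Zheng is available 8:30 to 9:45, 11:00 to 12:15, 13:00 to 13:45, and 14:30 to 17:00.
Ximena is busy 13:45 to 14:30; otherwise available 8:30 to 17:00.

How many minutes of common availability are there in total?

Zara free within 08:30–17:00: 09:15–09:45, 10:45–13:00, 13:45–14:45, 16:15–17:00.
Ximena free within 08:30–17:00: 08:30–13:45, 14:30–17:00.
Zara ∩ Zheng: 09:15–09:45, 11:00–12:15, 14:30–14:45, 16:15–17:00.
Zara ∩ Zheng ∩ Ximena: 09:15–09:45, 11:00–12:15, 14:30–14:45, 16:15–17:00.
Total common minutes: 30 + 75 + 15 + 45 = 165.

165 minutes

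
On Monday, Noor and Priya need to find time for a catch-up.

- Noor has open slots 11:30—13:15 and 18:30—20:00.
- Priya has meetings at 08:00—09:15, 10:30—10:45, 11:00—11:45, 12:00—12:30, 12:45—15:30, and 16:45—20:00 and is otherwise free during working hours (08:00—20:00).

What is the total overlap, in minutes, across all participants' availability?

Priya free within 08:00–20:00: 09:15–10:30, 10:45–11:00, 11:45–12:00, 12:30–12:45, 15:30–16:45.
Noor ∩ Priya: 11:45–12:00, 12:30–12:45.
Total common minutes: 15 + 15 = 30.

30 minutes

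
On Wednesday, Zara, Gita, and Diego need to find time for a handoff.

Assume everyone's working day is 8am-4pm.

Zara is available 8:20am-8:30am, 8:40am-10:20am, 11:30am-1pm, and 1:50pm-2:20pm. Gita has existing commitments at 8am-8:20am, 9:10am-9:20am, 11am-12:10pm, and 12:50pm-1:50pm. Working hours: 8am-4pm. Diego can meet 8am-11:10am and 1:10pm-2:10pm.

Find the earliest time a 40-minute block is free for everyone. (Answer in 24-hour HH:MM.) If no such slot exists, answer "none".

Gita free within 08:00–16:00: 08:20–09:10, 09:20–11:00, 12:10–12:50, 13:50–16:00.
Zara ∩ Gita: 08:20–08:30, 08:40–09:10, 09:20–10:20, 12:10–12:50, 13:50–14:20.
Zara ∩ Gita ∩ Diego: 08:20–08:30, 08:40–09:10, 09:20–10:20, 13:50–14:10.
Windows ≥ 40 min: 09:20–10:20.
Earliest such window starts at 09:20.

09:20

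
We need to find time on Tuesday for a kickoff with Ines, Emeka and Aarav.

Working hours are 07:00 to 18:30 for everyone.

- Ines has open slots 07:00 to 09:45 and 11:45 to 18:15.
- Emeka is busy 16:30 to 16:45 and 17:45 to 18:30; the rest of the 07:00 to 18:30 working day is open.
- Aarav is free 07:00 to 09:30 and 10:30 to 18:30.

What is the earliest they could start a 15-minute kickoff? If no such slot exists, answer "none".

Emeka free within 07:00–18:30: 07:00–16:30, 16:45–17:45.
Ines ∩ Emeka: 07:00–09:45, 11:45–16:30, 16:45–17:45.
Ines ∩ Emeka ∩ Aarav: 07:00–09:30, 11:45–16:30, 16:45–17:45.
Windows ≥ 15 min: 07:00–09:30, 11:45–16:30, 16:45–17:45.
Earliest such window starts at 07:00.

07:00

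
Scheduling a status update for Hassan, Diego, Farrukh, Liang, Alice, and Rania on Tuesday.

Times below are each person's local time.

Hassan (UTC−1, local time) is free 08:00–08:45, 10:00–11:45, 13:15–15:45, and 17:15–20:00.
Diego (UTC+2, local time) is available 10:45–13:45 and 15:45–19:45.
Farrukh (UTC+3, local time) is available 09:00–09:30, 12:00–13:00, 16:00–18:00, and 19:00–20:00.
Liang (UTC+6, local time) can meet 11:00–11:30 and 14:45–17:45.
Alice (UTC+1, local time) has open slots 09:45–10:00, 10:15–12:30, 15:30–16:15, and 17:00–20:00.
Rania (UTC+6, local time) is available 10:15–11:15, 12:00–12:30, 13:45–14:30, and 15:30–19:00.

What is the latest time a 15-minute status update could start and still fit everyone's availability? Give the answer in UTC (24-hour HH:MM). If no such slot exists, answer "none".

09:30

Hassan → UTC: 09:00–09:45, 11:00–12:45, 14:15–16:45, 18:15–21:00.
Diego → UTC: 08:45–11:45, 13:45–17:45.
Farrukh → UTC: 06:00–06:30, 09:00–10:00, 13:00–15:00, 16:00–17:00.
Liang → UTC: 05:00–05:30, 08:45–11:45.
Alice → UTC: 08:45–09:00, 09:15–11:30, 14:30–15:15, 16:00–19:00.
Rania → UTC: 04:15–05:15, 06:00–06:30, 07:45–08:30, 09:30–13:00.
Hassan ∩ Diego: 09:00–09:45, 11:00–11:45, 14:15–16:45.
Hassan ∩ Diego ∩ Farrukh: 09:00–09:45, 14:15–15:00, 16:00–16:45.
Hassan ∩ Diego ∩ Farrukh ∩ Liang: 09:00–09:45.
Hassan ∩ Diego ∩ Farrukh ∩ Liang ∩ Alice: 09:15–09:45.
Hassan ∩ Diego ∩ Farrukh ∩ Liang ∩ Alice ∩ Rania: 09:30–09:45.
Windows ≥ 15 min: 09:30–09:45.
Latest start in the last window 09:30–09:45 is 09:45 − 15 min = 09:30.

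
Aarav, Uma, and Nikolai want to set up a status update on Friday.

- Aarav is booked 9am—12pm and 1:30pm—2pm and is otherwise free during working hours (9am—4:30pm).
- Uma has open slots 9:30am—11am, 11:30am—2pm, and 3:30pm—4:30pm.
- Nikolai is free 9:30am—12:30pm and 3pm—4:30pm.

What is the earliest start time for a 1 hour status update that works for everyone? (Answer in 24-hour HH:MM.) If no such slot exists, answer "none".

Aarav free within 09:00–16:30: 12:00–13:30, 14:00–16:30.
Aarav ∩ Uma: 12:00–13:30, 15:30–16:30.
Aarav ∩ Uma ∩ Nikolai: 12:00–12:30, 15:30–16:30.
Windows ≥ 60 min: 15:30–16:30.
Earliest such window starts at 15:30.

15:30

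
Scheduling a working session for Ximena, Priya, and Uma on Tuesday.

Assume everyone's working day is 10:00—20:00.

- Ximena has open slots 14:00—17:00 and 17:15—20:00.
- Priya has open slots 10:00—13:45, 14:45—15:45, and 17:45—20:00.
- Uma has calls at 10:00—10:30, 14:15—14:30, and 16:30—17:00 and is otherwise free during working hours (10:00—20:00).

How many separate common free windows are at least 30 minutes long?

2

Uma free within 10:00–20:00: 10:30–14:15, 14:30–16:30, 17:00–20:00.
Ximena ∩ Priya: 14:45–15:45, 17:45–20:00.
Ximena ∩ Priya ∩ Uma: 14:45–15:45, 17:45–20:00.
Windows ≥ 30 min: 14:45–15:45, 17:45–20:00.
That's 2 windows.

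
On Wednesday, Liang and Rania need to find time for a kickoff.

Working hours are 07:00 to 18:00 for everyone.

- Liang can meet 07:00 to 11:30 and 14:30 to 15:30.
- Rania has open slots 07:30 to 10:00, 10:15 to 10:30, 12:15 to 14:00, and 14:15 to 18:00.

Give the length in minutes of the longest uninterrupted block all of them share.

Liang ∩ Rania: 07:30–10:00, 10:15–10:30, 14:30–15:30.
Common window lengths: 150, 15, 60 min; longest is 150.

150 minutes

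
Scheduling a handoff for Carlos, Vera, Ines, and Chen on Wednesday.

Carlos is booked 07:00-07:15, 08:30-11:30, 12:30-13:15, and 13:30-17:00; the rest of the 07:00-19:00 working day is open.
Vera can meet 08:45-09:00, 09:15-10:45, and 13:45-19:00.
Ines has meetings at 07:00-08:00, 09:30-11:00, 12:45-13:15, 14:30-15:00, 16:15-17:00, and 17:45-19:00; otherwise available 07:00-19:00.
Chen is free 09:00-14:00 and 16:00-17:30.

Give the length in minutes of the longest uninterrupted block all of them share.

30 minutes

Carlos free within 07:00–19:00: 07:15–08:30, 11:30–12:30, 13:15–13:30, 17:00–19:00.
Ines free within 07:00–19:00: 08:00–09:30, 11:00–12:45, 13:15–14:30, 15:00–16:15, 17:00–17:45.
Carlos ∩ Vera: 17:00–19:00.
Carlos ∩ Vera ∩ Ines: 17:00–17:45.
Carlos ∩ Vera ∩ Ines ∩ Chen: 17:00–17:30.
Single common window of 30 minutes.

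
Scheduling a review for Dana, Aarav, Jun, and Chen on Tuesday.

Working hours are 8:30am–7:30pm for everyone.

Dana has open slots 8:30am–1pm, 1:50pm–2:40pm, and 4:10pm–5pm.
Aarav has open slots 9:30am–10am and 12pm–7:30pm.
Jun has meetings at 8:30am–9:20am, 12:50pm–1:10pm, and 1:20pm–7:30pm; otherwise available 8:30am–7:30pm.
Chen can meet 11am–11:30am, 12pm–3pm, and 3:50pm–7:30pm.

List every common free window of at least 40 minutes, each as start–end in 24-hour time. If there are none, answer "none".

12:00–12:50

Jun free within 08:30–19:30: 09:20–12:50, 13:10–13:20.
Dana ∩ Aarav: 09:30–10:00, 12:00–13:00, 13:50–14:40, 16:10–17:00.
Dana ∩ Aarav ∩ Jun: 09:30–10:00, 12:00–12:50.
Dana ∩ Aarav ∩ Jun ∩ Chen: 12:00–12:50.
Windows ≥ 40 min: 12:00–12:50.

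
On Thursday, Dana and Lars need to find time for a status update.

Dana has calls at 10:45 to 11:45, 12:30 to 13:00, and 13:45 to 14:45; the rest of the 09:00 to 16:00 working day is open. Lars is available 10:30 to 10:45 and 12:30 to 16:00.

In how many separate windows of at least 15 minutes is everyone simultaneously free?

3

Dana free within 09:00–16:00: 09:00–10:45, 11:45–12:30, 13:00–13:45, 14:45–16:00.
Dana ∩ Lars: 10:30–10:45, 13:00–13:45, 14:45–16:00.
Windows ≥ 15 min: 10:30–10:45, 13:00–13:45, 14:45–16:00.
That's 3 windows.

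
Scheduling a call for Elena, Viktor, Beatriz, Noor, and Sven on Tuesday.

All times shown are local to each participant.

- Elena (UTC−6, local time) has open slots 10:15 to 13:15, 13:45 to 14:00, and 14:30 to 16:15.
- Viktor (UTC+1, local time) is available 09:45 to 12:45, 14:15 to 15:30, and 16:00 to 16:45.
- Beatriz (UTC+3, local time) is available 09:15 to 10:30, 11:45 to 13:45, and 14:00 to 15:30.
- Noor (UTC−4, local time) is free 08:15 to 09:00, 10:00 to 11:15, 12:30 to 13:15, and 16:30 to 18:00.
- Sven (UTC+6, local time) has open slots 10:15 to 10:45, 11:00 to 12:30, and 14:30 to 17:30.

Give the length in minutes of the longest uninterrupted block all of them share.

0 minutes

Elena → UTC: 16:15–19:15, 19:45–20:00, 20:30–22:15.
Viktor → UTC: 08:45–11:45, 13:15–14:30, 15:00–15:45.
Beatriz → UTC: 06:15–07:30, 08:45–10:45, 11:00–12:30.
Noor → UTC: 12:15–13:00, 14:00–15:15, 16:30–17:15, 20:30–22:00.
Sven → UTC: 04:15–04:45, 05:00–06:30, 08:30–11:30.
Elena ∩ Viktor: (none).
Elena ∩ Viktor ∩ Beatriz: (none).
Elena ∩ Viktor ∩ Beatriz ∩ Noor: (none).
Elena ∩ Viktor ∩ Beatriz ∩ Noor ∩ Sven: (none).
No common window.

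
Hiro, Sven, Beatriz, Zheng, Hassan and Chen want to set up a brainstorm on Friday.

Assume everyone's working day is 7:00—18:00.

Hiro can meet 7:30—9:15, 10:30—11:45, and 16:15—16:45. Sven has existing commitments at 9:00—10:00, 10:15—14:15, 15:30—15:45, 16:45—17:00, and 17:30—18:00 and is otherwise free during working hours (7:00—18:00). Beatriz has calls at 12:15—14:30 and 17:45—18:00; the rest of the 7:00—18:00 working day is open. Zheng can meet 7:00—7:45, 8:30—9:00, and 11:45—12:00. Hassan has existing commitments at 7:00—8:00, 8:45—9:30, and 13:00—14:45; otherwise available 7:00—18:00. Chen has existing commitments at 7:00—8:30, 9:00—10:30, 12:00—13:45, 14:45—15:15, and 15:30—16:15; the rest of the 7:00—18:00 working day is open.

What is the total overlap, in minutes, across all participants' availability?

Sven free within 07:00–18:00: 07:00–09:00, 10:00–10:15, 14:15–15:30, 15:45–16:45, 17:00–17:30.
Beatriz free within 07:00–18:00: 07:00–12:15, 14:30–17:45.
Hassan free within 07:00–18:00: 08:00–08:45, 09:30–13:00, 14:45–18:00.
Chen free within 07:00–18:00: 08:30–09:00, 10:30–12:00, 13:45–14:45, 15:15–15:30, 16:15–18:00.
Hiro ∩ Sven: 07:30–09:00, 16:15–16:45.
Hiro ∩ Sven ∩ Beatriz: 07:30–09:00, 16:15–16:45.
Hiro ∩ Sven ∩ Beatriz ∩ Zheng: 07:30–07:45, 08:30–09:00.
Hiro ∩ Sven ∩ Beatriz ∩ Zheng ∩ Hassan: 08:30–08:45.
Hiro ∩ Sven ∩ Beatriz ∩ Zheng ∩ Hassan ∩ Chen: 08:30–08:45.
Total common minutes: 15.

15 minutes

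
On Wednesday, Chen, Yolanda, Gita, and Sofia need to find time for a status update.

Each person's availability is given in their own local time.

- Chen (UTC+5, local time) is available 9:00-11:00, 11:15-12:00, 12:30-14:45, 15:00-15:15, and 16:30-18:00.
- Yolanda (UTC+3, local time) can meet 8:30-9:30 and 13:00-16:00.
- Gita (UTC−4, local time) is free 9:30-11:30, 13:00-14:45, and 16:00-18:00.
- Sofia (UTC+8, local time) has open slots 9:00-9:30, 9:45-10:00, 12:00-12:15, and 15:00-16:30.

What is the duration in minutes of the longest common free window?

Chen → UTC: 04:00–06:00, 06:15–07:00, 07:30–09:45, 10:00–10:15, 11:30–13:00.
Yolanda → UTC: 05:30–06:30, 10:00–13:00.
Gita → UTC: 13:30–15:30, 17:00–18:45, 20:00–22:00.
Sofia → UTC: 01:00–01:30, 01:45–02:00, 04:00–04:15, 07:00–08:30.
Chen ∩ Yolanda: 05:30–06:00, 06:15–06:30, 10:00–10:15, 11:30–13:00.
Chen ∩ Yolanda ∩ Gita: (none).
Chen ∩ Yolanda ∩ Gita ∩ Sofia: (none).
No common window.

0 minutes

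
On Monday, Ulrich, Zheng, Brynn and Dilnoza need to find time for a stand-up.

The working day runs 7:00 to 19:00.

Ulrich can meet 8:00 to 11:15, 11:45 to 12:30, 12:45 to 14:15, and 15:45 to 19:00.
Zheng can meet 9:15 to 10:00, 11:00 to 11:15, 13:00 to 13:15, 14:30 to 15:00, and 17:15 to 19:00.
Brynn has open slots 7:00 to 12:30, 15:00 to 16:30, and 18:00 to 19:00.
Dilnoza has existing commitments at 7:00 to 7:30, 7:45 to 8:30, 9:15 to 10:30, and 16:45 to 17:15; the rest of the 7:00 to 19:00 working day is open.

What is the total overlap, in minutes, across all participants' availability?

Dilnoza free within 07:00–19:00: 07:30–07:45, 08:30–09:15, 10:30–16:45, 17:15–19:00.
Ulrich ∩ Zheng: 09:15–10:00, 11:00–11:15, 13:00–13:15, 17:15–19:00.
Ulrich ∩ Zheng ∩ Brynn: 09:15–10:00, 11:00–11:15, 18:00–19:00.
Ulrich ∩ Zheng ∩ Brynn ∩ Dilnoza: 11:00–11:15, 18:00–19:00.
Total common minutes: 15 + 60 = 75.

75 minutes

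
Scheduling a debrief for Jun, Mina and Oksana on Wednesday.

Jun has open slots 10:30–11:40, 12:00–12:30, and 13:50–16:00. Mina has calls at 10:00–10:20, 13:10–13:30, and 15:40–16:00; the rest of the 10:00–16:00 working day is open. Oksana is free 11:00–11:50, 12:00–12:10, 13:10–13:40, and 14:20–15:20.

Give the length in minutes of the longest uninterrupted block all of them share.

Mina free within 10:00–16:00: 10:20–13:10, 13:30–15:40.
Jun ∩ Mina: 10:30–11:40, 12:00–12:30, 13:50–15:40.
Jun ∩ Mina ∩ Oksana: 11:00–11:40, 12:00–12:10, 14:20–15:20.
Common window lengths: 40, 10, 60 min; longest is 60.

60 minutes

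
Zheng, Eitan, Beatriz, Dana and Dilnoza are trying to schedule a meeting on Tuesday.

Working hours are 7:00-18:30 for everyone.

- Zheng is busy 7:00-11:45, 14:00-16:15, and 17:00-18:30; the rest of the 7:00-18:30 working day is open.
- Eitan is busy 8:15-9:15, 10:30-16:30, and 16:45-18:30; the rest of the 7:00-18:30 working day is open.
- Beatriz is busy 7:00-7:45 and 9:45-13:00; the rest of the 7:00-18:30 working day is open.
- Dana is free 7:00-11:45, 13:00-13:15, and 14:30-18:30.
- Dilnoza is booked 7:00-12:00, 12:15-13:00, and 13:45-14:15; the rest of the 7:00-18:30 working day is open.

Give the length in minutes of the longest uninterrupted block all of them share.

Zheng free within 07:00–18:30: 11:45–14:00, 16:15–17:00.
Eitan free within 07:00–18:30: 07:00–08:15, 09:15–10:30, 16:30–16:45.
Beatriz free within 07:00–18:30: 07:45–09:45, 13:00–18:30.
Dilnoza free within 07:00–18:30: 12:00–12:15, 13:00–13:45, 14:15–18:30.
Zheng ∩ Eitan: 16:30–16:45.
Zheng ∩ Eitan ∩ Beatriz: 16:30–16:45.
Zheng ∩ Eitan ∩ Beatriz ∩ Dana: 16:30–16:45.
Zheng ∩ Eitan ∩ Beatriz ∩ Dana ∩ Dilnoza: 16:30–16:45.
Single common window of 15 minutes.

15 minutes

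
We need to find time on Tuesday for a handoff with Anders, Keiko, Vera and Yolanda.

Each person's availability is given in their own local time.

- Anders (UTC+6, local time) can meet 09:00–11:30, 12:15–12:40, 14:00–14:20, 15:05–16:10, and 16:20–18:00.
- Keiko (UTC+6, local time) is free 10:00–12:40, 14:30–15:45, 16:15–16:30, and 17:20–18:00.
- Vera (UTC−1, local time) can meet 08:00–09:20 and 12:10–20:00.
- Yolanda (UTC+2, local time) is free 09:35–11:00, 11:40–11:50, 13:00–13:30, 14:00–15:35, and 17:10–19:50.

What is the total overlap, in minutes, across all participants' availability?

5 minutes

Anders → UTC: 03:00–05:30, 06:15–06:40, 08:00–08:20, 09:05–10:10, 10:20–12:00.
Keiko → UTC: 04:00–06:40, 08:30–09:45, 10:15–10:30, 11:20–12:00.
Vera → UTC: 09:00–10:20, 13:10–21:00.
Yolanda → UTC: 07:35–09:00, 09:40–09:50, 11:00–11:30, 12:00–13:35, 15:10–17:50.
Anders ∩ Keiko: 04:00–05:30, 06:15–06:40, 09:05–09:45, 10:20–10:30, 11:20–12:00.
Anders ∩ Keiko ∩ Vera: 09:05–09:45.
Anders ∩ Keiko ∩ Vera ∩ Yolanda: 09:40–09:45.
Total common minutes: 5.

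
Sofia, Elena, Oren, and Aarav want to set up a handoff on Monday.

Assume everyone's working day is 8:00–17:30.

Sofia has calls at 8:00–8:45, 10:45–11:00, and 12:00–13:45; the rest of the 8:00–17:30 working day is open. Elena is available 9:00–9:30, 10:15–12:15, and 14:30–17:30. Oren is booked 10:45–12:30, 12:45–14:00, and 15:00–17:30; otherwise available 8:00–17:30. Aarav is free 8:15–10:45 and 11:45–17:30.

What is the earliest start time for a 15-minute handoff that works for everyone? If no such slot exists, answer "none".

Sofia free within 08:00–17:30: 08:45–10:45, 11:00–12:00, 13:45–17:30.
Oren free within 08:00–17:30: 08:00–10:45, 12:30–12:45, 14:00–15:00.
Sofia ∩ Elena: 09:00–09:30, 10:15–10:45, 11:00–12:00, 14:30–17:30.
Sofia ∩ Elena ∩ Oren: 09:00–09:30, 10:15–10:45, 14:30–15:00.
Sofia ∩ Elena ∩ Oren ∩ Aarav: 09:00–09:30, 10:15–10:45, 14:30–15:00.
Windows ≥ 15 min: 09:00–09:30, 10:15–10:45, 14:30–15:00.
Earliest such window starts at 09:00.

09:00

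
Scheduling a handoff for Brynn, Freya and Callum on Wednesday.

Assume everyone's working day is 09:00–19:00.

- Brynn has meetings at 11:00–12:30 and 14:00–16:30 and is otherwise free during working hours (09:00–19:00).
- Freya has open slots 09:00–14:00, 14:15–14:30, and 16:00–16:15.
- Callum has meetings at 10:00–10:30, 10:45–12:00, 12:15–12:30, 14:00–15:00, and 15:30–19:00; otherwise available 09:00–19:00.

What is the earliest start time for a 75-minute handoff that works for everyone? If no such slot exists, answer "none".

12:30

Brynn free within 09:00–19:00: 09:00–11:00, 12:30–14:00, 16:30–19:00.
Callum free within 09:00–19:00: 09:00–10:00, 10:30–10:45, 12:00–12:15, 12:30–14:00, 15:00–15:30.
Brynn ∩ Freya: 09:00–11:00, 12:30–14:00.
Brynn ∩ Freya ∩ Callum: 09:00–10:00, 10:30–10:45, 12:30–14:00.
Windows ≥ 75 min: 12:30–14:00.
Earliest such window starts at 12:30.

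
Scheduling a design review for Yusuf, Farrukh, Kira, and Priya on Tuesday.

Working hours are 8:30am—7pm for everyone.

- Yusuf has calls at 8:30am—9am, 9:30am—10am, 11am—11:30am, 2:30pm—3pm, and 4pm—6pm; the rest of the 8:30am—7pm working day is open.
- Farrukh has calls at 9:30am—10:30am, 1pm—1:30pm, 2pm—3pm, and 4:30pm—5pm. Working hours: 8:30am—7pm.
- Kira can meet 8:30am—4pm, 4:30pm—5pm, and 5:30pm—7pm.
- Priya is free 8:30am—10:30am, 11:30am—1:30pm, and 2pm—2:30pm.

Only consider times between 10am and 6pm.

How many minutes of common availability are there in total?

90 minutes

Yusuf free within 08:30–19:00: 09:00–09:30, 10:00–11:00, 11:30–14:30, 15:00–16:00, 18:00–19:00.
Farrukh free within 08:30–19:00: 08:30–09:30, 10:30–13:00, 13:30–14:00, 15:00–16:30, 17:00–19:00.
Yusuf ∩ Farrukh: 09:00–09:30, 10:30–11:00, 11:30–13:00, 13:30–14:00, 15:00–16:00, 18:00–19:00.
Yusuf ∩ Farrukh ∩ Kira: 09:00–09:30, 10:30–11:00, 11:30–13:00, 13:30–14:00, 15:00–16:00, 18:00–19:00.
Yusuf ∩ Farrukh ∩ Kira ∩ Priya: 09:00–09:30, 11:30–13:00.
Restricted to 10:00–18:00: 11:30–13:00.
Total common minutes: 90.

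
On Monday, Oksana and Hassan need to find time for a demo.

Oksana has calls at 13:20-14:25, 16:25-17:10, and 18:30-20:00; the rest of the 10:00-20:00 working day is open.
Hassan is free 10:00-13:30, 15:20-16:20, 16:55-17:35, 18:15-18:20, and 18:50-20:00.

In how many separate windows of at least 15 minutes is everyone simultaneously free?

3

Oksana free within 10:00–20:00: 10:00–13:20, 14:25–16:25, 17:10–18:30.
Oksana ∩ Hassan: 10:00–13:20, 15:20–16:20, 17:10–17:35, 18:15–18:20.
Windows ≥ 15 min: 10:00–13:20, 15:20–16:20, 17:10–17:35.
That's 3 windows.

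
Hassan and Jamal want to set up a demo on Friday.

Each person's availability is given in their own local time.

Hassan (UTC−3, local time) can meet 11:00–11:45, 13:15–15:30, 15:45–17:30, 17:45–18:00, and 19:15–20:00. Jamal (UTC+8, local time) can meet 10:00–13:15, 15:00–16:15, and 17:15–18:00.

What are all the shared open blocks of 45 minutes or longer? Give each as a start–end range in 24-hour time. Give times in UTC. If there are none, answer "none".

Hassan → UTC: 14:00–14:45, 16:15–18:30, 18:45–20:30, 20:45–21:00, 22:15–23:00.
Jamal → UTC: 02:00–05:15, 07:00–08:15, 09:15–10:00.
Hassan ∩ Jamal: (none).
Windows ≥ 45 min: (none).

none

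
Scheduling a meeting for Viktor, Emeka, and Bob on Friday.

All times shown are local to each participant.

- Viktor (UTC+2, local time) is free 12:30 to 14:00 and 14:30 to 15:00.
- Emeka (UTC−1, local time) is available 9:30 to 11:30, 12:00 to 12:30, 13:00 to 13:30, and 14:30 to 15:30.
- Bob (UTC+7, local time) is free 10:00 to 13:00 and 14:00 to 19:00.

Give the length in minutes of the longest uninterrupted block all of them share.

Viktor → UTC: 10:30–12:00, 12:30–13:00.
Emeka → UTC: 10:30–12:30, 13:00–13:30, 14:00–14:30, 15:30–16:30.
Bob → UTC: 03:00–06:00, 07:00–12:00.
Viktor ∩ Emeka: 10:30–12:00.
Viktor ∩ Emeka ∩ Bob: 10:30–12:00.
Single common window of 90 minutes.

90 minutes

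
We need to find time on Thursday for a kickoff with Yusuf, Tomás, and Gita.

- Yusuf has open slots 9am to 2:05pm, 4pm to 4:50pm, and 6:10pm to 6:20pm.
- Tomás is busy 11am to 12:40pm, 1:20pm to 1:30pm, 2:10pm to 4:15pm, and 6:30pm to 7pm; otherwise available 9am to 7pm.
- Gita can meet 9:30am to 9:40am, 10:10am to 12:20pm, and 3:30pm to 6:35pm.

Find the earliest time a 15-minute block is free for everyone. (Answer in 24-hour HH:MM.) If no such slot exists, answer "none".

Tomás free within 09:00–19:00: 09:00–11:00, 12:40–13:20, 13:30–14:10, 16:15–18:30.
Yusuf ∩ Tomás: 09:00–11:00, 12:40–13:20, 13:30–14:05, 16:15–16:50, 18:10–18:20.
Yusuf ∩ Tomás ∩ Gita: 09:30–09:40, 10:10–11:00, 16:15–16:50, 18:10–18:20.
Windows ≥ 15 min: 10:10–11:00, 16:15–16:50.
Earliest such window starts at 10:10.

10:10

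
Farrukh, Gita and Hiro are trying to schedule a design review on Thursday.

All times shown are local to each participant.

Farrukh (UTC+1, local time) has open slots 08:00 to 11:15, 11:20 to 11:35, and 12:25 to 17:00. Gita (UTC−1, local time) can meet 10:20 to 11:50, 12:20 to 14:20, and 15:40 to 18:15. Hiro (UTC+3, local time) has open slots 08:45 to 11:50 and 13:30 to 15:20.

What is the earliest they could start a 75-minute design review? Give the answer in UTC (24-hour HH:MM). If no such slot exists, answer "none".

none

Farrukh → UTC: 07:00–10:15, 10:20–10:35, 11:25–16:00.
Gita → UTC: 11:20–12:50, 13:20–15:20, 16:40–19:15.
Hiro → UTC: 05:45–08:50, 10:30–12:20.
Farrukh ∩ Gita: 11:25–12:50, 13:20–15:20.
Farrukh ∩ Gita ∩ Hiro: 11:25–12:20.
Windows ≥ 75 min: (none).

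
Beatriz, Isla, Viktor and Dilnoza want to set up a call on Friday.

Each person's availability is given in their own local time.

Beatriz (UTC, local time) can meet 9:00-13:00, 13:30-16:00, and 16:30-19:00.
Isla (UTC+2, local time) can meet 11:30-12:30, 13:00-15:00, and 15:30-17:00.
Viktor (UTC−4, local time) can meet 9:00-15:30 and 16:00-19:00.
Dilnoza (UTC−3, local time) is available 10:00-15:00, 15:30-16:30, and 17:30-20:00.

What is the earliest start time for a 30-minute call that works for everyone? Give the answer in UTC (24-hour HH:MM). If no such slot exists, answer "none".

Beatriz → UTC: 09:00–13:00, 13:30–16:00, 16:30–19:00.
Isla → UTC: 09:30–10:30, 11:00–13:00, 13:30–15:00.
Viktor → UTC: 13:00–19:30, 20:00–23:00.
Dilnoza → UTC: 13:00–18:00, 18:30–19:30, 20:30–23:00.
Beatriz ∩ Isla: 09:30–10:30, 11:00–13:00, 13:30–15:00.
Beatriz ∩ Isla ∩ Viktor: 13:30–15:00.
Beatriz ∩ Isla ∩ Viktor ∩ Dilnoza: 13:30–15:00.
Windows ≥ 30 min: 13:30–15:00.
Earliest such window starts at 13:30.

13:30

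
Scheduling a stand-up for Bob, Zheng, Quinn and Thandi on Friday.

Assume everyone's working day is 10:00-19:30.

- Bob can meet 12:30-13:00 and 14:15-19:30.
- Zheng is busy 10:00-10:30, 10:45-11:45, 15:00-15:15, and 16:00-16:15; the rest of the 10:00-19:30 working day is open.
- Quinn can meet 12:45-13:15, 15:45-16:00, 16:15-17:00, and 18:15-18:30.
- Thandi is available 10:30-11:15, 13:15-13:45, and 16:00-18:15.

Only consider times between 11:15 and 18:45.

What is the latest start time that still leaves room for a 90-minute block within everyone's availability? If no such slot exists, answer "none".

none

Zheng free within 10:00–19:30: 10:30–10:45, 11:45–15:00, 15:15–16:00, 16:15–19:30.
Bob ∩ Zheng: 12:30–13:00, 14:15–15:00, 15:15–16:00, 16:15–19:30.
Bob ∩ Zheng ∩ Quinn: 12:45–13:00, 15:45–16:00, 16:15–17:00, 18:15–18:30.
Bob ∩ Zheng ∩ Quinn ∩ Thandi: 16:15–17:00.
Restricted to 11:15–18:45: 16:15–17:00.
Windows ≥ 90 min: (none).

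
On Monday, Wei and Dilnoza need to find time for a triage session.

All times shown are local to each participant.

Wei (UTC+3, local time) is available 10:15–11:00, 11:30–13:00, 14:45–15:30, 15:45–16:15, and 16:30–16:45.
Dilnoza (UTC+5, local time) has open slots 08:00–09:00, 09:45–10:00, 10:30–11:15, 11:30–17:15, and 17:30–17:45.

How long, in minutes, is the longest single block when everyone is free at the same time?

Wei → UTC: 07:15–08:00, 08:30–10:00, 11:45–12:30, 12:45–13:15, 13:30–13:45.
Dilnoza → UTC: 03:00–04:00, 04:45–05:00, 05:30–06:15, 06:30–12:15, 12:30–12:45.
Wei ∩ Dilnoza: 07:15–08:00, 08:30–10:00, 11:45–12:15.
Common window lengths: 45, 90, 30 min; longest is 90.

90 minutes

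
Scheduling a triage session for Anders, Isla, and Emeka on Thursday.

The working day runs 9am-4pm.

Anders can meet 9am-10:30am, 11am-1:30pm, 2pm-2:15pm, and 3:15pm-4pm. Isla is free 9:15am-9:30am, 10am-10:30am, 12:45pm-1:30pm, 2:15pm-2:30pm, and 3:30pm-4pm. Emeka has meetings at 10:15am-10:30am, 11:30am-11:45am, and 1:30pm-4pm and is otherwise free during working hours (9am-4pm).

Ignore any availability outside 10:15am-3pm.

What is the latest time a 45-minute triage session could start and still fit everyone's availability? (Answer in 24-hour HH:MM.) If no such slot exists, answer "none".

12:45

Emeka free within 09:00–16:00: 09:00–10:15, 10:30–11:30, 11:45–13:30.
Anders ∩ Isla: 09:15–09:30, 10:00–10:30, 12:45–13:30, 15:30–16:00.
Anders ∩ Isla ∩ Emeka: 09:15–09:30, 10:00–10:15, 12:45–13:30.
Restricted to 10:15–15:00: 12:45–13:30.
Windows ≥ 45 min: 12:45–13:30.
Latest start in the last window 12:45–13:30 is 13:30 − 45 min = 12:45.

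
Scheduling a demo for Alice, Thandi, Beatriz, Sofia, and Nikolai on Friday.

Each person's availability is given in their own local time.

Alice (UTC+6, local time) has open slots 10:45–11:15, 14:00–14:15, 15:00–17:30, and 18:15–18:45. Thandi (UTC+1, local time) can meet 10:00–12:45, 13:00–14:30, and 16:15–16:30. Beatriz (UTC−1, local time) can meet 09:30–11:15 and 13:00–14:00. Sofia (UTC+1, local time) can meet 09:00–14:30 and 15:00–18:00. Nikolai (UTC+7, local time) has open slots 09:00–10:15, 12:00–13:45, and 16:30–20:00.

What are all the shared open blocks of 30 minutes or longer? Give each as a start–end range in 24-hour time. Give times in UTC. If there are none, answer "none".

Alice → UTC: 04:45–05:15, 08:00–08:15, 09:00–11:30, 12:15–12:45.
Thandi → UTC: 09:00–11:45, 12:00–13:30, 15:15–15:30.
Beatriz → UTC: 10:30–12:15, 14:00–15:00.
Sofia → UTC: 08:00–13:30, 14:00–17:00.
Nikolai → UTC: 02:00–03:15, 05:00–06:45, 09:30–13:00.
Alice ∩ Thandi: 09:00–11:30, 12:15–12:45.
Alice ∩ Thandi ∩ Beatriz: 10:30–11:30.
Alice ∩ Thandi ∩ Beatriz ∩ Sofia: 10:30–11:30.
Alice ∩ Thandi ∩ Beatriz ∩ Sofia ∩ Nikolai: 10:30–11:30.
Windows ≥ 30 min: 10:30–11:30.

10:30–11:30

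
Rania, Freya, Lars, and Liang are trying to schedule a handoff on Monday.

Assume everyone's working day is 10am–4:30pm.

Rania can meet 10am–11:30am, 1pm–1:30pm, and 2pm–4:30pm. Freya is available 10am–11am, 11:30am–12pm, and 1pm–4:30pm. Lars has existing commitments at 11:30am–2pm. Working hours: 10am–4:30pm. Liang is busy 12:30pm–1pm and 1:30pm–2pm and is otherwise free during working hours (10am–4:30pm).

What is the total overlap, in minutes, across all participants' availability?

210 minutes

Lars free within 10:00–16:30: 10:00–11:30, 14:00–16:30.
Liang free within 10:00–16:30: 10:00–12:30, 13:00–13:30, 14:00–16:30.
Rania ∩ Freya: 10:00–11:00, 13:00–13:30, 14:00–16:30.
Rania ∩ Freya ∩ Lars: 10:00–11:00, 14:00–16:30.
Rania ∩ Freya ∩ Lars ∩ Liang: 10:00–11:00, 14:00–16:30.
Total common minutes: 60 + 150 = 210.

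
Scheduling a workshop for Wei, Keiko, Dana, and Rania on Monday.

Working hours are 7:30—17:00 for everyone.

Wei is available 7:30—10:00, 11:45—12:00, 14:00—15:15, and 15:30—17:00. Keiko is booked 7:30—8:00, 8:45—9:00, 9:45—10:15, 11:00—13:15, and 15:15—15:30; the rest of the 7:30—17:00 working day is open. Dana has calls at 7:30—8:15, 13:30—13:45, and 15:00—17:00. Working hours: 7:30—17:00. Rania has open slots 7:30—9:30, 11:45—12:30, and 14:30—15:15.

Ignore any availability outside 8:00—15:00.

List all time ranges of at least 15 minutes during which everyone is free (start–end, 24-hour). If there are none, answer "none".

08:15–08:45, 09:00–09:30, 14:30–15:00

Keiko free within 07:30–17:00: 08:00–08:45, 09:00–09:45, 10:15–11:00, 13:15–15:15, 15:30–17:00.
Dana free within 07:30–17:00: 08:15–13:30, 13:45–15:00.
Wei ∩ Keiko: 08:00–08:45, 09:00–09:45, 14:00–15:15, 15:30–17:00.
Wei ∩ Keiko ∩ Dana: 08:15–08:45, 09:00–09:45, 14:00–15:00.
Wei ∩ Keiko ∩ Dana ∩ Rania: 08:15–08:45, 09:00–09:30, 14:30–15:00.
Restricted to 08:00–15:00: 08:15–08:45, 09:00–09:30, 14:30–15:00.
Windows ≥ 15 min: 08:15–08:45, 09:00–09:30, 14:30–15:00.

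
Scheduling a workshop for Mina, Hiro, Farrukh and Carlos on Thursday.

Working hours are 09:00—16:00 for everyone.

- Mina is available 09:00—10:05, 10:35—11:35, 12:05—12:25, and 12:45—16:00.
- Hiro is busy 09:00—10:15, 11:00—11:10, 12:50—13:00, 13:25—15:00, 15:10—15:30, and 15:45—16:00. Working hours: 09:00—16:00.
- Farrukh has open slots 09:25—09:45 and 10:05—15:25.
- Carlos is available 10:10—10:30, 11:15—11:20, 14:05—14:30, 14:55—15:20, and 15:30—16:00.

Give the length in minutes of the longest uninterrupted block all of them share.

Hiro free within 09:00–16:00: 10:15–11:00, 11:10–12:50, 13:00–13:25, 15:00–15:10, 15:30–15:45.
Mina ∩ Hiro: 10:35–11:00, 11:10–11:35, 12:05–12:25, 12:45–12:50, 13:00–13:25, 15:00–15:10, 15:30–15:45.
Mina ∩ Hiro ∩ Farrukh: 10:35–11:00, 11:10–11:35, 12:05–12:25, 12:45–12:50, 13:00–13:25, 15:00–15:10.
Mina ∩ Hiro ∩ Farrukh ∩ Carlos: 11:15–11:20, 15:00–15:10.
Common window lengths: 5, 10 min; longest is 10.

10 minutes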